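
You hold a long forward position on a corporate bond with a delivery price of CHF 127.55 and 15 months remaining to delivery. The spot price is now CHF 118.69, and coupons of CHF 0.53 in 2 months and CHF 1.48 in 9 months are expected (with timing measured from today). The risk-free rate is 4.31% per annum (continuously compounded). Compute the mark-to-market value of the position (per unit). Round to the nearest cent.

PV(remaining coupons) I = 0.53·e^(−0.0431·2/12) + 1.48·e^(−0.0431·9/12) = 1.9591
Current forward F = (S − I)·e^(rT) = (118.69 − 1.9591)·e^(0.0431·15/12) = 116.7309 × 1.055353 = 123.1923
Value (long) = (F − K)·e^(−rT) = (123.1923 − 127.55) × 0.947551 = -4.1291
Value = -CHF 4.13

-CHF 4.13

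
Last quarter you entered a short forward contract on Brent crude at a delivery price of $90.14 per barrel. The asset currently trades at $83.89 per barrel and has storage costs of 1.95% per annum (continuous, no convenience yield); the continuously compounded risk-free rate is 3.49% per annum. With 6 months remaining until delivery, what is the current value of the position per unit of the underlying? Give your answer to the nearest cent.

$3.87 per barrel

Current fair forward for the remaining 6 months: F = S·e^((r + u)·T), (r + u) = 0.0349 + 0.0195 = 0.0544
F = 83.89 · e^(0.0544 × 6/12) = 83.89 × 1.027573 = 86.2031
Value of long forward = (F − K)·e^(−rT) = (86.2031 − 90.14) · e^(−0.0349·6/12)
= -3.9369 × 0.982701 = -3.87
Short position value = −(long value) = $3.87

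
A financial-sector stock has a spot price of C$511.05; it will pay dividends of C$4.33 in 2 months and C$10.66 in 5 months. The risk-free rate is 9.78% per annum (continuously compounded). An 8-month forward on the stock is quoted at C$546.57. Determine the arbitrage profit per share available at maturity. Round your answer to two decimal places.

PV(dividends) I = 4.33·e^(−0.0978·2/12) + 10.66·e^(−0.0978·5/12) = 14.4943
Fair forward F* = (S − I)·e^(rT) = (511.05 − 14.4943)·e^0.065200 = 496.5557 × 1.067372 = 530.0097
Market C$546.57 > fair 530.0097: forward overpriced → cash-and-carry (borrow at r, buy the stock and collect the dividends, short the forward).
Profit at T = |F_mkt − F*| = |546.57 − 530.0097| = C$16.56 per share

C$16.56 per share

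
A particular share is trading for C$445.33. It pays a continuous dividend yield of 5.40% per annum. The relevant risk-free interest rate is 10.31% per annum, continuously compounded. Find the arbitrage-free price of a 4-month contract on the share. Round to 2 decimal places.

C$452.68

F = S·e^((r − q)T) = 445.33 · e^((0.1031 − 0.0540) × 4/12)
= 445.33 · e^0.016367 = 445.33 × 1.016502
F = C$452.68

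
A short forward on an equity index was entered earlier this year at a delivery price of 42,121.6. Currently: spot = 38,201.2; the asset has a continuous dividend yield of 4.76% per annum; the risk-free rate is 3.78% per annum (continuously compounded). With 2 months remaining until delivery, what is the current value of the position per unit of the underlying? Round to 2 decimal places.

Current fair forward for the remaining 2 months: F = S·e^((r − q)·T), (r − q) = 0.0378 − 0.0476 = -0.0098
F = 38201.2 · e^(-0.0098 × 2/12) = 38201.2 × 0.99836800 = 38138.8556
Value of long forward = (F − K)·e^(−rT) = (38138.8556 − 42121.6) · e^(−0.0378·2/12)
= -3982.7444 × 0.99371980 = -3957.73
Short position value = −(long value) = 3957.73

3957.73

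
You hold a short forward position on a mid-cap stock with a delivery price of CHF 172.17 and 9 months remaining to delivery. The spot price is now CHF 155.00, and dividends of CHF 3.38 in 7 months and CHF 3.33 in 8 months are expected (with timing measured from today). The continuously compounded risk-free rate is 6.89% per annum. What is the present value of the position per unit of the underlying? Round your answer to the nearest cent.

CHF 14.93

PV(remaining dividends) I = 3.38·e^(−0.0689·7/12) + 3.33·e^(−0.0689·8/12) = 6.4273
Current forward F = (S − I)·e^(rT) = (155.00 − 6.4273)·e^(0.0689·9/12) = 148.5727 × 1.053033 = 156.4520
Value (long) = (F − K)·e^(−rT) = (156.4520 − 172.17) × 0.949637 = -14.9264
Short position value = −(long value) = CHF 14.93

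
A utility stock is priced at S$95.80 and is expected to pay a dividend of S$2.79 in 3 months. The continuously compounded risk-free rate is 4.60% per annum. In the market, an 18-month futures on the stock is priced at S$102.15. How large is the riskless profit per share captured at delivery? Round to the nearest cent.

S$2.46 per share

PV(dividends) I = 2.79·e^(−0.0460·3/12) = 2.7581
Fair futures F* = (S − I)·e^(rT) = (95.80 − 2.7581)·e^0.069000 = 93.0419 × 1.071436 = 99.6884
Market S$102.15 > fair 99.6884: forward overpriced → cash-and-carry (borrow at r, buy the stock and collect the dividends, short the forward).
Profit at T = |F_mkt − F*| = |102.15 − 99.6884| = S$2.46 per share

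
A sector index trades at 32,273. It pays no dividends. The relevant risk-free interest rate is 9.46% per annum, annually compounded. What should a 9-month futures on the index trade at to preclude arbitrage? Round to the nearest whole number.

F = S · (1+r)^T
= 32273 × 1.070142
F = 34,537

34,537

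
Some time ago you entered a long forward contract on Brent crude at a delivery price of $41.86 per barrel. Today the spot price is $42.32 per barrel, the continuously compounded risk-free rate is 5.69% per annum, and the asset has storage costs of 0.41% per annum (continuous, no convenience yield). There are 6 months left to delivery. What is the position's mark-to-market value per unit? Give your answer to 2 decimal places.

Current fair forward for the remaining 6 months: F = S·e^((r + u)·T), (r + u) = 0.0569 + 0.0041 = 0.0610
F = 42.32 · e^(0.0610 × 6/12) = 42.32 × 1.030970 = 43.6307
Value of long forward = (F − K)·e^(−rT) = (43.6307 − 41.86) · e^(−0.0569·6/12)
= 1.7707 × 0.971951 = 1.72

$1.72 per barrel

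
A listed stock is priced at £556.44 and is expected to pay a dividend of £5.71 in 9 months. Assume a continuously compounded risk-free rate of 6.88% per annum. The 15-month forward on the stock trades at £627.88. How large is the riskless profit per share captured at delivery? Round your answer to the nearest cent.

£27.38 per share

PV(dividends) I = 5.71·e^(−0.0688·9/12) = 5.4228
Fair forward F* = (S − I)·e^(rT) = (556.44 − 5.4228)·e^0.086000 = 551.0172 × 1.089806 = 600.5019
Market £627.88 > fair 600.5019: forward overpriced → cash-and-carry (borrow at r, buy the stock and collect the dividends, short the forward).
Profit at T = |F_mkt − F*| = |627.88 − 600.5019| = £27.38 per share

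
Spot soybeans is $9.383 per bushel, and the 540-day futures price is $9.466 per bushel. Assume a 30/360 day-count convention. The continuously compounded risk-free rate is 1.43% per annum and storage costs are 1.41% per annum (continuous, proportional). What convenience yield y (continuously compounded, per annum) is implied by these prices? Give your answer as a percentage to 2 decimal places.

2.25%

F = S·e^((r+u−y)T) ⇒ (r+u−y) = ln(F/S)/T
ln(9.466/9.383) = 0.008807; /T ⇒ 0.005871
y = r + u − ln(F/S)/T = 0.0143 + 0.0141 − 0.005871 = 0.022529
y = 2.25%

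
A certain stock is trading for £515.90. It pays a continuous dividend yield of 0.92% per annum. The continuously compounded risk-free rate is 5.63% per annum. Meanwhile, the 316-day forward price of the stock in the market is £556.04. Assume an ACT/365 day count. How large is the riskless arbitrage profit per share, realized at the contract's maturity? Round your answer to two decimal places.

Fair forward: F* = S·e^(carry·T), with carry = (r − q) = 0.0563 − 0.0092 = 0.0471
F* = 515.90 · e^(0.0471 × 316/365) = 515.90 · e^0.040777 = 515.90 × 1.041620 = £537.3718
Market £556.04 > fair £537.3718: forward overpriced → cash-and-carry (buy spot, short the forward).
At maturity, profit = |F_mkt − F*| = |556.04 − 537.3718| = £18.67 per share

£18.67 per share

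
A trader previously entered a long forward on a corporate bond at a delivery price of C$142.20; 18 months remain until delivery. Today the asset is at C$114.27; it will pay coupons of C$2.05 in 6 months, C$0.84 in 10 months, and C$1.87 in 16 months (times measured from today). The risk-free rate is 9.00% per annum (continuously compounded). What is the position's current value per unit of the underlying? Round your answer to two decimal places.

PV(remaining coupons) I = 2.05·e^(−0.0900·6/12) + 0.84·e^(−0.0900·10/12) + 1.87·e^(−0.0900·16/12) = 4.3976
Current forward F = (S − I)·e^(rT) = (114.27 − 4.3976)·e^(0.0900·18/12) = 109.8724 × 1.144537 = 125.7530
Value (long) = (F − K)·e^(−rT) = (125.7530 − 142.20) × 0.873716 = -14.3700
Value = -C$14.37

-C$14.37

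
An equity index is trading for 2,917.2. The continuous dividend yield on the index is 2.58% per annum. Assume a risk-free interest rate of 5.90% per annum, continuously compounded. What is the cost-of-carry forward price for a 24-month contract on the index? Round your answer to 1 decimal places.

3,117.5

F = S·e^((r − q)T) = 2917.2 · e^((0.0590 − 0.0258) × 24/12)
= 2917.2 · e^0.066400 = 2917.2 × 1.068654
F = 3,117.5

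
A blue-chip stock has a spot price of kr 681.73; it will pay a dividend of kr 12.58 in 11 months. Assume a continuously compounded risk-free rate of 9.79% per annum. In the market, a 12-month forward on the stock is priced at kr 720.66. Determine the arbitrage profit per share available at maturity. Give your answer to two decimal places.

kr 18.50 per share

PV(dividends) I = 12.58·e^(−0.0979·11/12) = 11.5002
Fair forward F* = (S − I)·e^(rT) = (681.73 − 11.5002)·e^0.097900 = 670.2298 × 1.102852 = 739.1643
Market kr 720.66 < fair 739.1643: forward underpriced → reverse cash-and-carry (short the stock, invest proceeds at r, pay the dividends, go long the forward).
Profit at T = |F_mkt − F*| = |720.66 − 739.1643| = kr 18.50 per share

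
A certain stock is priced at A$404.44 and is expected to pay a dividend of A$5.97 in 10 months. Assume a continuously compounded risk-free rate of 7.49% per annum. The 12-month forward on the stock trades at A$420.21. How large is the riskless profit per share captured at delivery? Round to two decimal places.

PV(dividends) I = 5.97·e^(−0.0749·10/12) = 5.6088
Fair forward F* = (S − I)·e^(rT) = (404.44 − 5.6088)·e^0.074900 = 398.8312 × 1.077776 = 429.8507
Market A$420.21 < fair 429.8507: forward underpriced → reverse cash-and-carry (short the stock, invest proceeds at r, pay the dividends, go long the forward).
Profit at T = |F_mkt − F*| = |420.21 − 429.8507| = A$9.64 per share

A$9.64 per share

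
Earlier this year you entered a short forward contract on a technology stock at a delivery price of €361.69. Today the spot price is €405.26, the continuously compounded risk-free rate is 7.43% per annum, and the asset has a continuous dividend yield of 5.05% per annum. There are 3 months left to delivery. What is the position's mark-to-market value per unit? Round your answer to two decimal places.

Current fair forward for the remaining 3 months: F = S·e^((r − q)·T), (r − q) = 0.0743 − 0.0505 = 0.0238
F = 405.26 · e^(0.0238 × 3/12) = 405.26 × 1.005968 = 407.6786
Value of long forward = (F − K)·e^(−rT) = (407.6786 − 361.69) · e^(−0.0743·3/12)
= 45.9886 × 0.981596 = 45.14
Short position value = −(long value) = -€45.14

-€45.14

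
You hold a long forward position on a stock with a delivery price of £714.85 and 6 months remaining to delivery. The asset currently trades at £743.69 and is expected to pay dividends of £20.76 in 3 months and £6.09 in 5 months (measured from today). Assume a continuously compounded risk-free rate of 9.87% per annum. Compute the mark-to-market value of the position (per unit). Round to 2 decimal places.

PV(remaining dividends) I = 20.76·e^(−0.0987·3/12) + 6.09·e^(−0.0987·5/12) = 26.0986
Current forward F = (S − I)·e^(rT) = (743.69 − 26.0986)·e^(0.0987·6/12) = 717.5914 × 1.050588 = 753.8929
Value (long) = (F − K)·e^(−rT) = (753.8929 − 714.85) × 0.951848 = 37.1629
Value = £37.16

£37.16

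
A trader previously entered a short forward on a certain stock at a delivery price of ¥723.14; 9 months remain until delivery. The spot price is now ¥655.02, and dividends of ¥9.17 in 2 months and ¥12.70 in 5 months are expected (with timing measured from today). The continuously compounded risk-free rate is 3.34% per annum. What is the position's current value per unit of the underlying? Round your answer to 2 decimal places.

PV(remaining dividends) I = 9.17·e^(−0.0334·2/12) + 12.70·e^(−0.0334·5/12) = 21.6436
Current forward F = (S − I)·e^(rT) = (655.02 − 21.6436)·e^(0.0334·9/12) = 633.3764 × 1.025366 = 649.4426
Value (long) = (F − K)·e^(−rT) = (649.4426 − 723.14) × 0.975261 = -71.8742
Short position value = −(long value) = ¥71.87

¥71.87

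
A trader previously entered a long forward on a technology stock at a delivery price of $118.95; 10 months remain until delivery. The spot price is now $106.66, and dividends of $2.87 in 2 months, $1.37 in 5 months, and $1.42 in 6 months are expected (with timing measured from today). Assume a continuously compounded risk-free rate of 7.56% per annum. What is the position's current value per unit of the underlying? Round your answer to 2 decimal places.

PV(remaining dividends) I = 2.87·e^(−0.0756·2/12) + 1.37·e^(−0.0756·5/12) + 1.42·e^(−0.0756·6/12) = 5.5289
Current forward F = (S − I)·e^(rT) = (106.66 − 5.5289)·e^(0.0756·10/12) = 101.1311 × 1.065027 = 107.7074
Value (long) = (F − K)·e^(−rT) = (107.7074 − 118.95) × 0.938943 = -10.5562
Value = -$10.56

-$10.56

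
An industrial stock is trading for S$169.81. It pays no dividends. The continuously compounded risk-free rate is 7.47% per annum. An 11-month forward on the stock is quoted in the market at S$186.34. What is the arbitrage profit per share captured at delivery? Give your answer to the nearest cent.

Fair forward: F* = S·e^(carry·T), with carry = r = 0.0747
F* = 169.81 · e^(0.0747 × 11/12) = 169.81 · e^0.068475 = 169.81 × 1.070874 = S$181.8451
Market S$186.34 > fair S$181.8451: forward overpriced → cash-and-carry (buy spot, short the forward).
At maturity, profit = |F_mkt − F*| = |186.34 − 181.8451| = S$4.49 per share

S$4.49 per share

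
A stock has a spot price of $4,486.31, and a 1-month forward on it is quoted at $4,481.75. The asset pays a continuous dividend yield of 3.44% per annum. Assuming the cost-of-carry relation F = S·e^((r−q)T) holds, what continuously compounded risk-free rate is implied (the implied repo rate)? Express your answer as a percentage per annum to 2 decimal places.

From F = S·e^((r−q)T): (r − q) = ln(F/S)/T
ln(4481.75/4486.31) = ln(0.998984) = -0.001017
(r − q) = -0.001017 / (1/12) = -0.012204
r = ln(F/S)/T + q = -0.012204 + 0.0344 = 0.022196
r = 2.22%

2.22%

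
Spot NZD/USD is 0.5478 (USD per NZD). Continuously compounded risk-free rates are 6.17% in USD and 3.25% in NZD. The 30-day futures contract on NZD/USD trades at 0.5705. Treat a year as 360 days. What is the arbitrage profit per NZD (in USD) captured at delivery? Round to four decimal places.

0.0214 per NZD (in USD)

Fair futures: F* = S·e^(carry·T), with carry = (r_USD − r_NZD) = 0.0617 − 0.0325 = 0.0292
F* = 0.5478 · e^(0.0292 × 30/360) = 0.5478 · e^0.002433 = 0.5478 × 1.002436 = 0.5491
Market 0.5705 > fair 0.5491: forward overpriced → cash-and-carry (buy spot, short the forward).
At maturity, profit = |F_mkt − F*| = |0.5705 − 0.5491| = 0.0214 per NZD (in USD)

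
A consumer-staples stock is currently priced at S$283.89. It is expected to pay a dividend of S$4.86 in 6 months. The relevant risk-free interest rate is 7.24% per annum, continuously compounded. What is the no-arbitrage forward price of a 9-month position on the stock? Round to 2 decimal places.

S$294.78

PV(dividends) I = 4.86·e^(−0.0724·6/12)
I = 4.6872
F = (S − I)·e^(rT) = (283.89 − 4.6872) · e^(0.0724·9/12)
= 279.2028 · e^0.054300 = 279.2028 × 1.055801 = S$294.78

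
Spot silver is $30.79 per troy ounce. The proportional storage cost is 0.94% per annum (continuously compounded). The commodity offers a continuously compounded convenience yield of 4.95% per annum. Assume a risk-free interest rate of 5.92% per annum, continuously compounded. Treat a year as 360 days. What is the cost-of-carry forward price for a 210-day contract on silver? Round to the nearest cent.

Net carry = r + u − y = 0.0592 + 0.0094 − 0.0495 = 0.0191
F = S·e^((r+u−y)T) = 30.79 · e^(0.0191 × 210/360) = 30.79 · e^0.011142
= 30.79 × 1.011204 = $31.13 per troy ounce

$31.13 per troy ounce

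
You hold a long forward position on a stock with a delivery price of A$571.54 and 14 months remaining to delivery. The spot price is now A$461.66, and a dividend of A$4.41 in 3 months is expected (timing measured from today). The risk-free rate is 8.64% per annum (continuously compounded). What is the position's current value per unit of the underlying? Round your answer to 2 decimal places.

PV(remaining dividends) I = 4.41·e^(−0.0864·3/12) = 4.3158
Current forward F = (S − I)·e^(rT) = (461.66 − 4.3158)·e^(0.0864·14/12) = 457.3442 × 1.106055 = 505.8478
Value (long) = (F − K)·e^(−rT) = (505.8478 − 571.54) × 0.904114 = -59.3932
Value = -A$59.39

-A$59.39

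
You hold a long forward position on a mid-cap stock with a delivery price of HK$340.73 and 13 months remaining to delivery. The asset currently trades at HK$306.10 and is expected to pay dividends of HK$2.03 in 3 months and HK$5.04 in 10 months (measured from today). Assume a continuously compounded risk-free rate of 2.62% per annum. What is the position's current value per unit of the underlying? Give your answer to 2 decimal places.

PV(remaining dividends) I = 2.03·e^(−0.0262·3/12) + 5.04·e^(−0.0262·10/12) = 6.9479
Current forward F = (S − I)·e^(rT) = (306.10 − 6.9479)·e^(0.0262·13/12) = 299.1521 × 1.028790 = 307.7647
Value (long) = (F − K)·e^(−rT) = (307.7647 − 340.73) × 0.972016 = -32.0428
Value = -HK$32.04

-HK$32.04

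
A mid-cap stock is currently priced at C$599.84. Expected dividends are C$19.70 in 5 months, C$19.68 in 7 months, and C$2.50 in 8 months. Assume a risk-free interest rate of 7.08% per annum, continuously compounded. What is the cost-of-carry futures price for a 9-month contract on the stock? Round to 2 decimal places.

PV(dividends) I = 19.70·e^(−0.0708·5/12) + 19.68·e^(−0.0708·7/12) + 2.50·e^(−0.0708·8/12)
I = 19.1273 + 18.8838 + 2.3847 = 40.3958
F = (S − I)·e^(rT) = (599.84 − 40.3958) · e^(0.0708·9/12)
= 559.4442 · e^0.053100 = 559.4442 × 1.054535 = C$589.95

C$589.95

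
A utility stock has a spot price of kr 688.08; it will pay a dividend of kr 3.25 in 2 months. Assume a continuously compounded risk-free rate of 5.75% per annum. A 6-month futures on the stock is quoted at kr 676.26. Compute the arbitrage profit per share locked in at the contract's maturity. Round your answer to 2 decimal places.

PV(dividends) I = 3.25·e^(−0.0575·2/12) = 3.2190
Fair futures F* = (S − I)·e^(rT) = (688.08 − 3.2190)·e^0.028750 = 684.8610 × 1.029167 = 704.8363
Market kr 676.26 < fair 704.8363: forward underpriced → reverse cash-and-carry (short the stock, invest proceeds at r, pay the dividends, go long the forward).
Profit at T = |F_mkt − F*| = |676.26 − 704.8363| = kr 28.58 per share

kr 28.58 per share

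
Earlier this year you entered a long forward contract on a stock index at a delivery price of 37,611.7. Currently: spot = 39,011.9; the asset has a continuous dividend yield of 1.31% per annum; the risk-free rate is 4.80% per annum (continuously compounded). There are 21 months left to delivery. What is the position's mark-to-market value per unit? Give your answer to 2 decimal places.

3546.35

Current fair forward for the remaining 21 months: F = S·e^((r − q)·T), (r − q) = 0.0480 − 0.0131 = 0.0349
F = 39011.9 · e^(0.0349 × 21/12) = 39011.9 × 1.06297863 = 41468.8160
Value of long forward = (F − K)·e^(−rT) = (41468.8160 − 37611.7) · e^(−0.0480·21/12)
= 3857.1160 × 0.91943126 = 3546.35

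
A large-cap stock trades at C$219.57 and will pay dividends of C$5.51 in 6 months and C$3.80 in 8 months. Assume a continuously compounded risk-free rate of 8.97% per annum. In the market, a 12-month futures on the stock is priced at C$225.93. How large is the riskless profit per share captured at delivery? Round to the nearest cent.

C$4.57 per share

PV(dividends) I = 5.51·e^(−0.0897·6/12) + 3.80·e^(−0.0897·8/12) = 8.8478
Fair futures F* = (S − I)·e^(rT) = (219.57 − 8.8478)·e^0.089700 = 210.7222 × 1.093846 = 230.4976
Market C$225.93 < fair 230.4976: forward underpriced → reverse cash-and-carry (short the stock, invest proceeds at r, pay the dividends, go long the forward).
Profit at T = |F_mkt − F*| = |225.93 − 230.4976| = C$4.57 per share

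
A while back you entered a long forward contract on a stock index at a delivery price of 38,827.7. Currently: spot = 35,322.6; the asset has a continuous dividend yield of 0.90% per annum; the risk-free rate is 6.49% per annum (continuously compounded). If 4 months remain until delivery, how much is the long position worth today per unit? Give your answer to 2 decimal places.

Current fair forward for the remaining 4 months: F = S·e^((r − q)·T), (r − q) = 0.0649 − 0.0090 = 0.0559
F = 35322.6 · e^(0.0559 × 4/12) = 35322.6 × 1.01880802 = 35986.9482
Value of long forward = (F − K)·e^(−rT) = (35986.9482 − 38827.7) · e^(−0.0649·4/12)
= -2840.7518 × 0.97859899 = -2779.96

-2779.96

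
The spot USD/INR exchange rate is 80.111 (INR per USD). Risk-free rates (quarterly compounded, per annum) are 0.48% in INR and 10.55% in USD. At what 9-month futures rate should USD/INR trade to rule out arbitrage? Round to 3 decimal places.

By covered interest parity, F = S · (1+r_INR/4)^(4T) / (1+r_USD/4)^(4T)
= 80.111 × 1.003604 / 1.081230 = 80.111 × 0.928206
F = 74.360 INR per USD

74.360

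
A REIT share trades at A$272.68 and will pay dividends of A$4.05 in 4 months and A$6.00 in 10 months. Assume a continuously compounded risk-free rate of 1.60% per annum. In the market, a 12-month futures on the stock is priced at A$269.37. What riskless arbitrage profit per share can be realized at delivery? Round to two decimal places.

A$2.40 per share

PV(dividends) I = 4.05·e^(−0.0160·4/12) + 6.00·e^(−0.0160·10/12) = 9.9490
Fair futures F* = (S − I)·e^(rT) = (272.68 − 9.9490)·e^0.016000 = 262.7310 × 1.016129 = 266.9686
Market A$269.37 > fair 266.9686: forward overpriced → cash-and-carry (borrow at r, buy the stock and collect the dividends, short the forward).
Profit at T = |F_mkt − F*| = |269.37 − 266.9686| = A$2.40 per share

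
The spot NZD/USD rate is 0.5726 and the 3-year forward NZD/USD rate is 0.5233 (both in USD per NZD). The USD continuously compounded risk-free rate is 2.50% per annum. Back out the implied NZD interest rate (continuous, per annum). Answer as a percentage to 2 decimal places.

F = S·e^((r_USD − r_NZD)T) ⇒ r_NZD = r_USD − ln(F/S)/T
ln(0.5233/0.5726) = -0.090032; /(3) = -0.030011
r_NZD = 0.0250 + 0.030011 = 0.055011
r_NZD = 5.50%

5.50%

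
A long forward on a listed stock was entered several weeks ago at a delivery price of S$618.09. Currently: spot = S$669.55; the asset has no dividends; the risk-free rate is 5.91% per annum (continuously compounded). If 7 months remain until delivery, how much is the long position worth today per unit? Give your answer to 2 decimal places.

Current fair forward for the remaining 7 months: F = S·e^(r·T), r = 0.0591
F = 669.55 · e^(0.0591 × 7/12) = 669.55 × 1.035076 = 693.0351
Value of long forward = (F − K)·e^(−rT) = (693.0351 − 618.09) · e^(−0.0591·7/12)
= 74.9451 × 0.966112 = 72.41

S$72.41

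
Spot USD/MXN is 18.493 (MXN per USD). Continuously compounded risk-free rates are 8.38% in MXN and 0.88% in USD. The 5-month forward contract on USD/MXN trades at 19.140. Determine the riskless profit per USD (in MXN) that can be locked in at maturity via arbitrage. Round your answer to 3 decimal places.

Fair forward: F* = S·e^(carry·T), with carry = (r_MXN − r_USD) = 0.0838 − 0.0088 = 0.0750
F* = 18.493 · e^(0.0750 × 5/12) = 18.493 · e^0.031250 = 18.493 × 1.031743 = 19.0800
Market 19.140 > fair 19.0800: forward overpriced → cash-and-carry (buy spot, short the forward).
At maturity, profit = |F_mkt − F*| = |19.140 − 19.0800| = 0.060 per USD (in MXN)

0.060 per USD (in MXN)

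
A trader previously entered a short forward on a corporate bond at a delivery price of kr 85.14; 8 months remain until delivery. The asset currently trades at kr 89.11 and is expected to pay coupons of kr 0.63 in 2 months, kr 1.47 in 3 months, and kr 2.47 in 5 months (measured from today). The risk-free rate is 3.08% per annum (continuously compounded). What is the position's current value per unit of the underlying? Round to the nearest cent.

-kr 1.18

PV(remaining coupons) I = 0.63·e^(−0.0308·2/12) + 1.47·e^(−0.0308·3/12) + 2.47·e^(−0.0308·5/12) = 4.5240
Current forward F = (S − I)·e^(rT) = (89.11 − 4.5240)·e^(0.0308·8/12) = 84.5860 × 1.020746 = 86.3408
Value (long) = (F − K)·e^(−rT) = (86.3408 − 85.14) × 0.979676 = 1.1764
Short position value = −(long value) = -kr 1.18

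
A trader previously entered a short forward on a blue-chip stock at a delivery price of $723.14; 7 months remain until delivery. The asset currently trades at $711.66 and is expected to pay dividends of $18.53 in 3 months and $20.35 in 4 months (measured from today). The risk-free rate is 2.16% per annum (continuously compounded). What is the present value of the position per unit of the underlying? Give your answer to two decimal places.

PV(remaining dividends) I = 18.53·e^(−0.0216·3/12) + 20.35·e^(−0.0216·4/12) = 38.6342
Current forward F = (S − I)·e^(rT) = (711.66 − 38.6342)·e^(0.0216·7/12) = 673.0258 × 1.012680 = 681.5598
Value (long) = (F − K)·e^(−rT) = (681.5598 − 723.14) × 0.987479 = -41.0596
Short position value = −(long value) = $41.06

$41.06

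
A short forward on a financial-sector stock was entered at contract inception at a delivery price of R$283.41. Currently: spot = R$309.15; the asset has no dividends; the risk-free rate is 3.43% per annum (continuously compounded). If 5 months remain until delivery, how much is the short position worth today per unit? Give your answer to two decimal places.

-R$29.76

Current fair forward for the remaining 5 months: F = S·e^(r·T), r = 0.0343
F = 309.15 · e^(0.0343 × 5/12) = 309.15 × 1.014394 = 313.5999
Value of long forward = (F − K)·e^(−rT) = (313.5999 − 283.41) · e^(−0.0343·5/12)
= 30.1899 × 0.985810 = 29.76
Short position value = −(long value) = -R$29.76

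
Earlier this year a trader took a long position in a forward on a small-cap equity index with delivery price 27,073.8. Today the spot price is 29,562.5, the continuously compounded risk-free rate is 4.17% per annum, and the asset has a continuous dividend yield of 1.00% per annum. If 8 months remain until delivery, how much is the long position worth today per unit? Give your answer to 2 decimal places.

3034.56

Current fair forward for the remaining 8 months: F = S·e^((r − q)·T), (r − q) = 0.0417 − 0.0100 = 0.0317
F = 29562.5 · e^(0.0317 × 8/12) = 29562.5 × 1.02135822 = 30193.9024
Value of long forward = (F − K)·e^(−rT) = (30193.9024 − 27073.8) · e^(−0.0417·8/12)
= 3120.1024 × 0.97258286 = 3034.56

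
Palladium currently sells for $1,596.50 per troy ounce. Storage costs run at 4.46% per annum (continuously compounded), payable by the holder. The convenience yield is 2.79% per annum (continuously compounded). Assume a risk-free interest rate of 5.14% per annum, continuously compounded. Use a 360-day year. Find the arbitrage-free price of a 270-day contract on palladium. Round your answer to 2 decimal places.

$1,680.16 per troy ounce

Net carry = r + u − y = 0.0514 + 0.0446 − 0.0279 = 0.0681
F = S·e^((r+u−y)T) = 1596.50 · e^(0.0681 × 270/360) = 1596.50 · e^0.05107500
= 1596.50 × 1.05240182 = $1,680.16 per troy ounce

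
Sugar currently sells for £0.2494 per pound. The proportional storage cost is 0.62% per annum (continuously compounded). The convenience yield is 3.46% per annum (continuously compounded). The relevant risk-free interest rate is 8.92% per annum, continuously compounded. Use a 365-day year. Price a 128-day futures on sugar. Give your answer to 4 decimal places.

£0.2548 per pound

Net carry = r + u − y = 0.0892 + 0.0062 − 0.0346 = 0.0608
F = S·e^((r+u−y)T) = 0.2494 · e^(0.0608 × 128/365) = 0.2494 · e^0.021322
= 0.2494 × 1.021551 = £0.2548 per pound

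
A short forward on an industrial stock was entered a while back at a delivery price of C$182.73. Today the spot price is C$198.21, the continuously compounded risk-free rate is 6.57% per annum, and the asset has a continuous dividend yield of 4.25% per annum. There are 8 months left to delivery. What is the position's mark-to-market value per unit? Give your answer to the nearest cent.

Current fair forward for the remaining 8 months: F = S·e^((r − q)·T), (r − q) = 0.0657 − 0.0425 = 0.0232
F = 198.21 · e^(0.0232 × 8/12) = 198.21 × 1.015587 = 201.2995
Value of long forward = (F − K)·e^(−rT) = (201.2995 − 182.73) · e^(−0.0657·8/12)
= 18.5695 × 0.957145 = 17.77
Short position value = −(long value) = -C$17.77

-C$17.77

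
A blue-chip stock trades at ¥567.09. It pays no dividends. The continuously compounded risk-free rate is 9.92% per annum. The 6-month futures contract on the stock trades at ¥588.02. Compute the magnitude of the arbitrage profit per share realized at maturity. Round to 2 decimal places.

Fair futures: F* = S·e^(carry·T), with carry = r = 0.0992
F* = 567.09 · e^(0.0992 × 6/12) = 567.09 · e^0.049600 = 567.09 × 1.050851 = ¥595.9271
Market ¥588.02 < fair ¥595.9271: forward underpriced → reverse cash-and-carry (short spot, go long the forward).
At maturity, profit = |F_mkt − F*| = |588.02 − 595.9271| = ¥7.91 per share

¥7.91 per share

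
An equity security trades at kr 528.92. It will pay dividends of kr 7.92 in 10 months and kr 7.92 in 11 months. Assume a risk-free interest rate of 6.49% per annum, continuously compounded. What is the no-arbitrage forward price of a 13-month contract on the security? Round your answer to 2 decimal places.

PV(dividends) I = 7.92·e^(−0.0649·10/12) + 7.92·e^(−0.0649·11/12)
I = 7.5030 + 7.4626 = 14.9656
F = (S − I)·e^(rT) = (528.92 − 14.9656) · e^(0.0649·13/12)
= 513.9544 · e^0.070308 = 513.9544 × 1.072839 = kr 551.39

kr 551.39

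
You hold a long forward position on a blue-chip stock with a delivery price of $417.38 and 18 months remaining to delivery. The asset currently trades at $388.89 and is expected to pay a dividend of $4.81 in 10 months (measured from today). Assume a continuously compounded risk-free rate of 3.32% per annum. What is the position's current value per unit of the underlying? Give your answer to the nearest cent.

-$12.89

PV(remaining dividends) I = 4.81·e^(−0.0332·10/12) = 4.6787
Current forward F = (S − I)·e^(rT) = (388.89 − 4.6787)·e^(0.0332·18/12) = 384.2113 × 1.051061 = 403.8295
Value (long) = (F − K)·e^(−rT) = (403.8295 − 417.38) × 0.951420 = -12.8922
Value = -$12.89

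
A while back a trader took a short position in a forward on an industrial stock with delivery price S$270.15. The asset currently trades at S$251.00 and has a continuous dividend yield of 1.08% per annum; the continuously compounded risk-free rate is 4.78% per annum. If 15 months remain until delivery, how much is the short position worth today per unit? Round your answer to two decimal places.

S$6.85

Current fair forward for the remaining 15 months: F = S·e^((r − q)·T), (r − q) = 0.0478 − 0.0108 = 0.0370
F = 251.00 · e^(0.0370 × 15/12) = 251.00 × 1.047336 = 262.8813
Value of long forward = (F − K)·e^(−rT) = (262.8813 − 270.15) · e^(−0.0478·15/12)
= -7.2687 × 0.942000 = -6.85
Short position value = −(long value) = S$6.85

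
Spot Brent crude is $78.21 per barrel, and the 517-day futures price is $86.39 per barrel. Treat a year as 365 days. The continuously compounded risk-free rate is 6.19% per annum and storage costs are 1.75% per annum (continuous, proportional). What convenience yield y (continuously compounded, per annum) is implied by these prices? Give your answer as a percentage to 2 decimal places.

0.92%

F = S·e^((r+u−y)T) ⇒ (r+u−y) = ln(F/S)/T
ln(86.39/78.21) = 0.099474; /T ⇒ 0.070228
y = r + u − ln(F/S)/T = 0.0619 + 0.0175 − 0.070228 = 0.009172
y = 0.92%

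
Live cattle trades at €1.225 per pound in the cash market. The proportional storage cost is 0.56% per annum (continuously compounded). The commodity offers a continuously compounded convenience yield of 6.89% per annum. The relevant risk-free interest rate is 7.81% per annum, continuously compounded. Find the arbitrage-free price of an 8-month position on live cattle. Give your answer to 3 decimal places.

€1.237 per pound

Net carry = r + u − y = 0.0781 + 0.0056 − 0.0689 = 0.0148
F = S·e^((r+u−y)T) = 1.225 · e^(0.0148 × 8/12) = 1.225 · e^0.009867
= 1.225 × 1.009916 = €1.237 per pound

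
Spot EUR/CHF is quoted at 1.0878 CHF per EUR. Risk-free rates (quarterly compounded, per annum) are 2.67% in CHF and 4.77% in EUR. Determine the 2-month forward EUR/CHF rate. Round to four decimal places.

By covered interest parity, F = S · (1+r_CHF/4)^(4T) / (1+r_EUR/4)^(4T)
= 1.0878 × 1.004445 / 1.007934 = 1.0878 × 0.996538
F = 1.0840 CHF per EUR

1.0840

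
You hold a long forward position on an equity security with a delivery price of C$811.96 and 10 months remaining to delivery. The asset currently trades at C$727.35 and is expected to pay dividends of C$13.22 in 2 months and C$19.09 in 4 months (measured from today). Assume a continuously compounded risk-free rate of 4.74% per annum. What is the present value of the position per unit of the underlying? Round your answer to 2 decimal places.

PV(remaining dividends) I = 13.22·e^(−0.0474·2/12) + 19.09·e^(−0.0474·4/12) = 31.9067
Current forward F = (S − I)·e^(rT) = (727.35 − 31.9067)·e^(0.0474·10/12) = 695.4433 × 1.040290 = 723.4627
Value (long) = (F − K)·e^(−rT) = (723.4627 − 811.96) × 0.961270 = -85.0698
Value = -C$85.07

-C$85.07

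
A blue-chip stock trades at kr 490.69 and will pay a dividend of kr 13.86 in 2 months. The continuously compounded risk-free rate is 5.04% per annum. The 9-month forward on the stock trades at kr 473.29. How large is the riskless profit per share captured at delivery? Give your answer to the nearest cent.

PV(dividends) I = 13.86·e^(−0.0504·2/12) = 13.7441
Fair forward F* = (S − I)·e^(rT) = (490.69 − 13.7441)·e^0.037800 = 476.9459 × 1.038524 = 495.3198
Market kr 473.29 < fair 495.3198: forward underpriced → reverse cash-and-carry (short the stock, invest proceeds at r, pay the dividends, go long the forward).
Profit at T = |F_mkt − F*| = |473.29 − 495.3198| = kr 22.03 per share

kr 22.03 per share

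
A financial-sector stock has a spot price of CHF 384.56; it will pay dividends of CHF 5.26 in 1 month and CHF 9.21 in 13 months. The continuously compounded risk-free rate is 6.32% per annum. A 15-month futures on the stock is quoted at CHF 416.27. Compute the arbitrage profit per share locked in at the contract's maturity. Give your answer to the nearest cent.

CHF 15.07 per share

PV(dividends) I = 5.26·e^(−0.0632·1/12) + 9.21·e^(−0.0632·13/12) = 13.8329
Fair futures F* = (S − I)·e^(rT) = (384.56 − 13.8329)·e^0.079000 = 370.7271 × 1.082204 = 401.2024
Market CHF 416.27 > fair 401.2024: forward overpriced → cash-and-carry (borrow at r, buy the stock and collect the dividends, short the forward).
Profit at T = |F_mkt − F*| = |416.27 − 401.2024| = CHF 15.07 per share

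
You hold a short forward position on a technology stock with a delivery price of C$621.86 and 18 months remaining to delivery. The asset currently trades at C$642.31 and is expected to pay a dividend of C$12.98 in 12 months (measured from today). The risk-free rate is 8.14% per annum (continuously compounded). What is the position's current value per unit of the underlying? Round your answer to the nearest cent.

-C$79.96

PV(remaining dividends) I = 12.98·e^(−0.0814·12/12) = 11.9653
Current forward F = (S − I)·e^(rT) = (642.31 − 11.9653)·e^(0.0814·18/12) = 630.3447 × 1.129867 = 712.2057
Value (long) = (F − K)·e^(−rT) = (712.2057 − 621.86) × 0.885060 = 79.9614
Short position value = −(long value) = -C$79.96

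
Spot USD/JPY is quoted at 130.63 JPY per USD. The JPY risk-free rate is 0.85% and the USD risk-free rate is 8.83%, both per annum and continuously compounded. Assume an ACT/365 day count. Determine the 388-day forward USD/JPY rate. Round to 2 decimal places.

F = S·e^((r_JPY − r_USD)T) = 130.63 · e^((0.0085 − 0.0883) × 388/365)
= 130.63 · e^-0.084828 = 130.63 × 0.918670
F = 120.01 JPY per USD

120.01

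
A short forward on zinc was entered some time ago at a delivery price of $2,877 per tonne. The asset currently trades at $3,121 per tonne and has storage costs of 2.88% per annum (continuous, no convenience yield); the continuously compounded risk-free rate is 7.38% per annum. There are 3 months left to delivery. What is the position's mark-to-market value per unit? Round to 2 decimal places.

-$319.15 per tonne

Current fair forward for the remaining 3 months: F = S·e^((r + u)·T), (r + u) = 0.0738 + 0.0288 = 0.1026
F = 3121 · e^(0.1026 × 3/12) = 3121 × 1.02598179 = 3202.0892
Value of long forward = (F − K)·e^(−rT) = (3202.0892 − 2877) · e^(−0.0738·3/12)
= 325.0892 × 0.98171916 = 319.15
Short position value = −(long value) = -$319.15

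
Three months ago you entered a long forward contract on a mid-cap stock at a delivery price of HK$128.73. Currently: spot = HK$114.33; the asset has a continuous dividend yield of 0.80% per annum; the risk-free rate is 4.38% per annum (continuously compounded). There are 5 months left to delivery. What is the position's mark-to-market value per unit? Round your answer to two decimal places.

-HK$12.45

Current fair forward for the remaining 5 months: F = S·e^((r − q)·T), (r − q) = 0.0438 − 0.0080 = 0.0358
F = 114.33 · e^(0.0358 × 5/12) = 114.33 × 1.015028 = 116.0482
Value of long forward = (F − K)·e^(−rT) = (116.0482 − 128.73) · e^(−0.0438·5/12)
= -12.6818 × 0.981916 = -12.45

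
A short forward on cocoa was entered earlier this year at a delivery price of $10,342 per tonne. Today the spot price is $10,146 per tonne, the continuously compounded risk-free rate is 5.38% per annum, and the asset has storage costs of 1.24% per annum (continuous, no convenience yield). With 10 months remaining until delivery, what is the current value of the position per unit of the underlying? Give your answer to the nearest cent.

Current fair forward for the remaining 10 months: F = S·e^((r + u)·T), (r + u) = 0.0538 + 0.0124 = 0.0662
F = 10146 · e^(0.0662 × 10/12) = 10146 × 1.05671672 = 10721.4478
Value of long forward = (F − K)·e^(−rT) = (10721.4478 − 10342) · e^(−0.0538·10/12)
= 379.4478 × 0.95615683 = 362.81
Short position value = −(long value) = -$362.81

-$362.81 per tonne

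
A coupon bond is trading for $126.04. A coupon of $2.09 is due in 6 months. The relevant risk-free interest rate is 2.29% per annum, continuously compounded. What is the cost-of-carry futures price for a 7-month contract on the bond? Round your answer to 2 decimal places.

PV(coupons) I = 2.09·e^(−0.0229·6/12)
I = 2.0662
F = (S − I)·e^(rT) = (126.04 − 2.0662) · e^(0.0229·7/12)
= 123.9738 · e^0.013358 = 123.9738 × 1.013448 = $125.64

$125.64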